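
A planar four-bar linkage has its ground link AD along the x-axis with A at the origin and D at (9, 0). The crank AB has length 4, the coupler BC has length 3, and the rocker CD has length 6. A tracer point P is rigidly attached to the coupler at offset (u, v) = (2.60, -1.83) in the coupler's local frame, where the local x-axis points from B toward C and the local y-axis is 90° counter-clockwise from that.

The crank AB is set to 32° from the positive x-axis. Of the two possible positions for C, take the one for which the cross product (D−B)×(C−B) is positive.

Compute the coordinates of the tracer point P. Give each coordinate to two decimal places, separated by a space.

A=(0,0), D=(9.00,0)
B = A + 4.00·(cos32°, sin32°) = (3.3922, 2.1197)
|BD| = 5.9950
circle(B,3.00) ∩ circle(D,6.00): a=0.7457, h=2.9059
  candidates: C₊=(5.1171,4.5742) cross=17.421; C₋=(3.0623,-0.8621) cross=-17.421
  mode + wants cross > 0 → take C=(5.1171,4.5742) (cross=17.421)
ex = (C−B)/|BC| = (0.5750,0.8182); ey = (-0.8182,0.5750)
P = B + 2.60·ex + -1.83·ey = (6.3844,3.1947)

6.38 3.19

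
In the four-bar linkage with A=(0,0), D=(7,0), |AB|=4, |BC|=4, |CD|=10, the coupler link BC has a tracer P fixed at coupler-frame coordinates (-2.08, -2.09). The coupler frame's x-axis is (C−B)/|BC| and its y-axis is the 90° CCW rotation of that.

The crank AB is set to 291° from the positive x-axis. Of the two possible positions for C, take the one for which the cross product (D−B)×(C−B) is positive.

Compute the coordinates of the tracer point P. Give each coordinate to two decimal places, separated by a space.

A=(0,0), D=(7.00,0)
B = A + 4.00·(cos291°, sin291°) = (1.4335, -3.7343)
|BD| = 6.7031
circle(B,4.00) ∩ circle(D,10.00): a=-2.9142, h=2.7399
  candidates: C₊=(-2.5131,-3.0825) cross=18.366; C₋=(0.5398,-7.6332) cross=-18.366
  mode + wants cross > 0 → take C=(-2.5131,-3.0825) (cross=18.366)
ex = (C−B)/|BC| = (-0.9866,0.1630); ey = (-0.1630,-0.9866)
P = B + -2.08·ex + -2.09·ey = (3.8263,-2.0112)

3.83 -2.01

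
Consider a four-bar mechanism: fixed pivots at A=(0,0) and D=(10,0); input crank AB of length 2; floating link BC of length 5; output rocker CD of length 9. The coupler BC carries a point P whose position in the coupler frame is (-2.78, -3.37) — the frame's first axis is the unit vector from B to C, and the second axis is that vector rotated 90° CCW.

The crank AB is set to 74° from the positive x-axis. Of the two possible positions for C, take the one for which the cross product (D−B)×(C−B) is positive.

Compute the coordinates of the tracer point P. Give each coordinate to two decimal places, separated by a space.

1.79 -2.27

A=(0,0), D=(10.00,0)
B = A + 2.00·(cos74°, sin74°) = (0.5513, 1.9225)
|BD| = 9.6423
circle(B,5.00) ∩ circle(D,9.00): a=1.9173, h=4.6178
  candidates: C₊=(3.3508,6.0653) cross=44.526; C₋=(1.5094,-2.9848) cross=-44.526
  mode + wants cross > 0 → take C=(3.3508,6.0653) (cross=44.526)
ex = (C−B)/|BC| = (0.5599,0.8286); ey = (-0.8286,0.5599)
P = B + -2.78·ex + -3.37·ey = (1.7870,-2.2677)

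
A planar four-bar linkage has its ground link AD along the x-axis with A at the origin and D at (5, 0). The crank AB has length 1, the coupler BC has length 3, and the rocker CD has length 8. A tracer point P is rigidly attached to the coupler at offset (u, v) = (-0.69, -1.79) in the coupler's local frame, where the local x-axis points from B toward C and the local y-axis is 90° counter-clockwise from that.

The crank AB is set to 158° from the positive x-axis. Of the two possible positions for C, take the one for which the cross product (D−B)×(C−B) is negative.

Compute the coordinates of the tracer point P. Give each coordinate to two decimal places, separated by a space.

A=(0,0), D=(5.00,0)
B = A + 1.00·(cos158°, sin158°) = (-0.9272, 0.3746)
|BD| = 5.9390
circle(B,3.00) ∩ circle(D,8.00): a=-1.6609, h=2.4983
  candidates: C₊=(-2.4272,2.9727) cross=14.837; C₋=(-2.7424,-2.0139) cross=-14.837
  mode - wants cross < 0 → take C=(-2.7424,-2.0139) (cross=-14.837)
ex = (C−B)/|BC| = (-0.6051,-0.7962); ey = (0.7962,-0.6051)
P = B + -0.69·ex + -1.79·ey = (-1.9349,2.0070)

-1.93 2.01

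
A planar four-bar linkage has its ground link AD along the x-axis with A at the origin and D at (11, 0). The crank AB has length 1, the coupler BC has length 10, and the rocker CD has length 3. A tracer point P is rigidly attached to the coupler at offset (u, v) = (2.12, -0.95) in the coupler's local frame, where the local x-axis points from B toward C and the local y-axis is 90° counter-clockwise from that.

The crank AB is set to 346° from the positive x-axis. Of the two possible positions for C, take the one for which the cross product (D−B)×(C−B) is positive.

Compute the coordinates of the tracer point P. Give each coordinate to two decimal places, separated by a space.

3.28 -0.47

A=(0,0), D=(11.00,0)
B = A + 1.00·(cos346°, sin346°) = (0.9703, -0.2419)
|BD| = 10.0326
circle(B,10.00) ∩ circle(D,3.00): a=9.5515, h=2.9612
  candidates: C₊=(10.4476,2.9487) cross=29.708; C₋=(10.5904,-2.9719) cross=-29.708
  mode + wants cross > 0 → take C=(10.4476,2.9487) (cross=29.708)
ex = (C−B)/|BC| = (0.9477,0.3191); ey = (-0.3191,0.9477)
P = B + 2.12·ex + -0.95·ey = (3.2826,-0.4659)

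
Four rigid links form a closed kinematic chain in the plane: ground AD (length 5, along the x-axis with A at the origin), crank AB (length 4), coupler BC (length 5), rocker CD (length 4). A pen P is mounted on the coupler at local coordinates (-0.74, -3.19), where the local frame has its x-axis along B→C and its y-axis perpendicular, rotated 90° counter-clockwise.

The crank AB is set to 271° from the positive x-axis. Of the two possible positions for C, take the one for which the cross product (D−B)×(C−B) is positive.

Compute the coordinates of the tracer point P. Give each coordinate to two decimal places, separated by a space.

3.04 -5.38

A=(0,0), D=(5.00,0)
B = A + 4.00·(cos271°, sin271°) = (0.0698, -3.9994)
|BD| = 6.3484
circle(B,5.00) ∩ circle(D,4.00): a=3.8830, h=3.1499
  candidates: C₊=(1.1010,0.8931) cross=19.997; C₋=(5.0698,-3.9994) cross=-19.997
  mode + wants cross > 0 → take C=(1.1010,0.8931) (cross=19.997)
ex = (C−B)/|BC| = (0.2062,0.9785); ey = (-0.9785,0.2062)
P = B + -0.74·ex + -3.19·ey = (3.0386,-5.3814)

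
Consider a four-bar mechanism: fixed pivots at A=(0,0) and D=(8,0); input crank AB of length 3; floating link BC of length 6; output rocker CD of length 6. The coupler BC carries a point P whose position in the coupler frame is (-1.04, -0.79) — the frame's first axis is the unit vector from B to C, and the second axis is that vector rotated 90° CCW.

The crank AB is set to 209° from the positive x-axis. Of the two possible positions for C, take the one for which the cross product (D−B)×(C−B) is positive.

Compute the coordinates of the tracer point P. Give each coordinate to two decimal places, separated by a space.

A=(0,0), D=(8.00,0)
B = A + 3.00·(cos209°, sin209°) = (-2.6239, -1.4544)
|BD| = 10.7230
circle(B,6.00) ∩ circle(D,6.00): a=5.3615, h=2.6934
  candidates: C₊=(2.3227,1.9413) cross=28.882; C₋=(3.0534,-3.3958) cross=-28.882
  mode + wants cross > 0 → take C=(2.3227,1.9413) (cross=28.882)
ex = (C−B)/|BC| = (0.8244,0.5660); ey = (-0.5660,0.8244)
P = B + -1.04·ex + -0.79·ey = (-3.0342,-2.6943)

-3.03 -2.69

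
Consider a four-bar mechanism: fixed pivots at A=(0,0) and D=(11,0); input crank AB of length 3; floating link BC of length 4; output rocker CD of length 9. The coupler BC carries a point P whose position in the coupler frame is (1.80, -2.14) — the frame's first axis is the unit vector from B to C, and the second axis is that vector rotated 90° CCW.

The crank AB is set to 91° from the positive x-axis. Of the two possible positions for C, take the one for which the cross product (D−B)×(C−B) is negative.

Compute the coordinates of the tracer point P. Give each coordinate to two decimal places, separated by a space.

-0.96 0.35

A=(0,0), D=(11.00,0)
B = A + 3.00·(cos91°, sin91°) = (-0.0524, 2.9995)
|BD| = 11.4522
circle(B,4.00) ∩ circle(D,9.00): a=2.8882, h=2.7674
  candidates: C₊=(3.4598,4.9138) cross=31.692; C₋=(2.0102,-0.4277) cross=-31.692
  mode - wants cross < 0 → take C=(2.0102,-0.4277) (cross=-31.692)
ex = (C−B)/|BC| = (0.5156,-0.8568); ey = (0.8568,0.5156)
P = B + 1.80·ex + -2.14·ey = (-0.9578,0.3538)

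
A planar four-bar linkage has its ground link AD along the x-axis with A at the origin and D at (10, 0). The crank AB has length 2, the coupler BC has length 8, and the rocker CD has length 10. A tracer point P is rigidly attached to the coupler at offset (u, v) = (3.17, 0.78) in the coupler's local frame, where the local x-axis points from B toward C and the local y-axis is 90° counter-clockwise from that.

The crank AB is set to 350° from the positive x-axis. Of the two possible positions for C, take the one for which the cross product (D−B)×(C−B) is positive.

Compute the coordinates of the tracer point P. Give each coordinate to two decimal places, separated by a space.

A=(0,0), D=(10.00,0)
B = A + 2.00·(cos350°, sin350°) = (1.9696, -0.3473)
|BD| = 8.0379
circle(B,8.00) ∩ circle(D,10.00): a=1.7796, h=7.7996
  candidates: C₊=(3.4105,7.5219) cross=62.692; C₋=(4.0845,-8.0627) cross=-62.692
  mode + wants cross > 0 → take C=(3.4105,7.5219) (cross=62.692)
ex = (C−B)/|BC| = (0.1801,0.9836); ey = (-0.9836,0.1801)
P = B + 3.17·ex + 0.78·ey = (1.7733,2.9113)

1.77 2.91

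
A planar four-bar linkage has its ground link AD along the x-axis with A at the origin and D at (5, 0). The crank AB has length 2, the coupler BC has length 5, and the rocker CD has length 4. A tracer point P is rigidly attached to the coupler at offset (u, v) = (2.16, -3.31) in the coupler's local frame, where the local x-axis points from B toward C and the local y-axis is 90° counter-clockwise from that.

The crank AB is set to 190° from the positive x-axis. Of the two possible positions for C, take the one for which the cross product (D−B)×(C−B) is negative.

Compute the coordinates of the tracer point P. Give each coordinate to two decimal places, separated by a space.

-1.85 -4.30

A=(0,0), D=(5.00,0)
B = A + 2.00·(cos190°, sin190°) = (-1.9696, -0.3473)
|BD| = 6.9783
circle(B,5.00) ∩ circle(D,4.00): a=4.1340, h=2.8125
  candidates: C₊=(2.0193,2.6675) cross=19.626; C₋=(2.2992,-2.9506) cross=-19.626
  mode - wants cross < 0 → take C=(2.2992,-2.9506) (cross=-19.626)
ex = (C−B)/|BC| = (0.8538,-0.5207); ey = (0.5207,0.8538)
P = B + 2.16·ex + -3.31·ey = (-1.8488,-4.2979)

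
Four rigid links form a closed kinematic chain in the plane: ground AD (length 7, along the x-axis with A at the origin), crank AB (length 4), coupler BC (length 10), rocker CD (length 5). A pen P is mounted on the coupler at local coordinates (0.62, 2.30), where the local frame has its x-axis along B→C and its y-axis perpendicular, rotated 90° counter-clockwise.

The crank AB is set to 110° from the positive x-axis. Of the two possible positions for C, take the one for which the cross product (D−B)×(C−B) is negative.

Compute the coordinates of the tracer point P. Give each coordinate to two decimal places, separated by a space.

A=(0,0), D=(7.00,0)
B = A + 4.00·(cos110°, sin110°) = (-1.3681, 3.7588)
|BD| = 9.1735
circle(B,10.00) ∩ circle(D,5.00): a=8.6746, h=4.9750
  candidates: C₊=(8.5834,4.7427) cross=45.639; C₋=(4.5064,-4.3338) cross=-45.639
  mode - wants cross < 0 → take C=(4.5064,-4.3338) (cross=-45.639)
ex = (C−B)/|BC| = (0.5875,-0.8093); ey = (0.8093,0.5875)
P = B + 0.62·ex + 2.30·ey = (0.8574,4.6082)

0.86 4.61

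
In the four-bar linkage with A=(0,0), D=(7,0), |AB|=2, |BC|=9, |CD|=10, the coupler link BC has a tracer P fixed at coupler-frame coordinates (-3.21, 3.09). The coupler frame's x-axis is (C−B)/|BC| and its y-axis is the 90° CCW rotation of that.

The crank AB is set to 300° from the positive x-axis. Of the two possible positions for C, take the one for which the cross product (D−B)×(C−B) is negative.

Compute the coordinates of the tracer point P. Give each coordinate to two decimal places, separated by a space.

A=(0,0), D=(7.00,0)
B = A + 2.00·(cos300°, sin300°) = (1.0000, -1.7321)
|BD| = 6.2450
circle(B,9.00) ∩ circle(D,10.00): a=1.6013, h=8.8564
  candidates: C₊=(0.0821,7.2210) cross=55.308; C₋=(4.9948,-9.7969) cross=-55.308
  mode - wants cross < 0 → take C=(4.9948,-9.7969) (cross=-55.308)
ex = (C−B)/|BC| = (0.4439,-0.8961); ey = (0.8961,0.4439)
P = B + -3.21·ex + 3.09·ey = (2.3441,2.5160)

2.34 2.52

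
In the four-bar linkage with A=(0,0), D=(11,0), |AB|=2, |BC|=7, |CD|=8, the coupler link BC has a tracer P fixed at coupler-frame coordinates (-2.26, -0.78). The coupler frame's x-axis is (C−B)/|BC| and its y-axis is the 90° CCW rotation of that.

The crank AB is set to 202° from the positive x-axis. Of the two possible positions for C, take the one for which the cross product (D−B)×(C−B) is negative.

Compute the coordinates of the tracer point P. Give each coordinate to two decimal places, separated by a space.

A=(0,0), D=(11.00,0)
B = A + 2.00·(cos202°, sin202°) = (-1.8544, -0.7492)
|BD| = 12.8762
circle(B,7.00) ∩ circle(D,8.00): a=5.8556, h=3.8356
  candidates: C₊=(3.7682,3.4206) cross=49.388; C₋=(4.2145,-4.2376) cross=-49.388
  mode - wants cross < 0 → take C=(4.2145,-4.2376) (cross=-49.388)
ex = (C−B)/|BC| = (0.8670,-0.4983); ey = (0.4983,0.8670)
P = B + -2.26·ex + -0.78·ey = (-4.2025,-0.2992)

-4.20 -0.30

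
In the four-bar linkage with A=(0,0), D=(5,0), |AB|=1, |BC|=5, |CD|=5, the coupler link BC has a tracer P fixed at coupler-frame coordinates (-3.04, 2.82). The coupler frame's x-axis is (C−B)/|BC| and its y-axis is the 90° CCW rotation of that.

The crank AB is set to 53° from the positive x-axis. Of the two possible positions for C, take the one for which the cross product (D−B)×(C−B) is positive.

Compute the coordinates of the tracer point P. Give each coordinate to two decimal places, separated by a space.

A=(0,0), D=(5.00,0)
B = A + 1.00·(cos53°, sin53°) = (0.6018, 0.7986)
|BD| = 4.4701
circle(B,5.00) ∩ circle(D,5.00): a=2.2351, h=4.4726
  candidates: C₊=(3.6000,4.8000) cross=19.993; C₋=(2.0018,-4.0014) cross=-19.993
  mode + wants cross > 0 → take C=(3.6000,4.8000) (cross=19.993)
ex = (C−B)/|BC| = (0.5996,0.8003); ey = (-0.8003,0.5996)
P = B + -3.04·ex + 2.82·ey = (-3.4778,0.0568)

-3.48 0.06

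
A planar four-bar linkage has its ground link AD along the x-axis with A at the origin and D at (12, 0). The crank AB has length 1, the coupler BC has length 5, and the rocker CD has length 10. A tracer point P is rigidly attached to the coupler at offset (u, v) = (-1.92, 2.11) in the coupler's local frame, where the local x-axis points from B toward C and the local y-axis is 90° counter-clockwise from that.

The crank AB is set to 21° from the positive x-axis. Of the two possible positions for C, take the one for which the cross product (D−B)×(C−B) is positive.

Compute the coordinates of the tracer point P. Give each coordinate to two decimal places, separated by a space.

A=(0,0), D=(12.00,0)
B = A + 1.00·(cos21°, sin21°) = (0.9336, 0.3584)
|BD| = 11.0722
circle(B,5.00) ∩ circle(D,10.00): a=2.1493, h=4.5145
  candidates: C₊=(3.2278,4.8009) cross=49.986; C₋=(2.9356,-4.2233) cross=-49.986
  mode + wants cross > 0 → take C=(3.2278,4.8009) (cross=49.986)
ex = (C−B)/|BC| = (0.4588,0.8885); ey = (-0.8885,0.4588)
P = B + -1.92·ex + 2.11·ey = (-1.8222,-0.3794)

-1.82 -0.38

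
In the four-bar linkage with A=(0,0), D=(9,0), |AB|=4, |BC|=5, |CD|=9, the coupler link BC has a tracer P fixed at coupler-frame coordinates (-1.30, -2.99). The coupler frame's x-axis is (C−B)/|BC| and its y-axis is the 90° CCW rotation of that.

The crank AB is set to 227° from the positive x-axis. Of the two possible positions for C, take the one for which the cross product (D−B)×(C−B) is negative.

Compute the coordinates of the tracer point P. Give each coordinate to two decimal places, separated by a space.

A=(0,0), D=(9.00,0)
B = A + 4.00·(cos227°, sin227°) = (-2.7280, -2.9254)
|BD| = 12.0873
circle(B,5.00) ∩ circle(D,9.00): a=3.7272, h=3.3329
  candidates: C₊=(0.0818,1.2104) cross=40.285; C₋=(1.6950,-5.2571) cross=-40.285
  mode - wants cross < 0 → take C=(1.6950,-5.2571) (cross=-40.285)
ex = (C−B)/|BC| = (0.8846,-0.4663); ey = (0.4663,0.8846)
P = B + -1.30·ex + -2.99·ey = (-5.2723,-4.9641)

-5.27 -4.96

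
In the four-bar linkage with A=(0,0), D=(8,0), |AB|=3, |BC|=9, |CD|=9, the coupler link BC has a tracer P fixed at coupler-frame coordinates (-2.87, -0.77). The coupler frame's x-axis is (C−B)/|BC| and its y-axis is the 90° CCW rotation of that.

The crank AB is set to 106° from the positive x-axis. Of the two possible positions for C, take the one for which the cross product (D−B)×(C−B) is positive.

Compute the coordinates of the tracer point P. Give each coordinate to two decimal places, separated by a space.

-2.49 0.42

A=(0,0), D=(8.00,0)
B = A + 3.00·(cos106°, sin106°) = (-0.8269, 2.8838)
|BD| = 9.2860
circle(B,9.00) ∩ circle(D,9.00): a=4.6430, h=7.7099
  candidates: C₊=(5.9809,8.7706) cross=71.594; C₋=(1.1922,-5.8868) cross=-71.594
  mode + wants cross > 0 → take C=(5.9809,8.7706) (cross=71.594)
ex = (C−B)/|BC| = (0.7564,0.6541); ey = (-0.6541,0.7564)
P = B + -2.87·ex + -0.77·ey = (-2.4942,0.4241)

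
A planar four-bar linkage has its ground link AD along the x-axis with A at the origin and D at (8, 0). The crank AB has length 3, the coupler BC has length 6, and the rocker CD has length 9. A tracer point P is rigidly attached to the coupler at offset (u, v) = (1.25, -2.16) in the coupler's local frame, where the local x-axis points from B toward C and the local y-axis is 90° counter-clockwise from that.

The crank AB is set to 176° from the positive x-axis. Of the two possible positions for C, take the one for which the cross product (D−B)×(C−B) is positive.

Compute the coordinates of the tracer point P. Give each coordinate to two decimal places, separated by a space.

A=(0,0), D=(8.00,0)
B = A + 3.00·(cos176°, sin176°) = (-2.9927, 0.2093)
|BD| = 10.9947
circle(B,6.00) ∩ circle(D,9.00): a=3.4509, h=4.9083
  candidates: C₊=(0.5510,5.0510) cross=53.965; C₋=(0.3642,-4.7638) cross=-53.965
  mode + wants cross > 0 → take C=(0.5510,5.0510) (cross=53.965)
ex = (C−B)/|BC| = (0.5906,0.8070); ey = (-0.8070,0.5906)
P = B + 1.25·ex + -2.16·ey = (-0.5114,-0.0578)

-0.51 -0.06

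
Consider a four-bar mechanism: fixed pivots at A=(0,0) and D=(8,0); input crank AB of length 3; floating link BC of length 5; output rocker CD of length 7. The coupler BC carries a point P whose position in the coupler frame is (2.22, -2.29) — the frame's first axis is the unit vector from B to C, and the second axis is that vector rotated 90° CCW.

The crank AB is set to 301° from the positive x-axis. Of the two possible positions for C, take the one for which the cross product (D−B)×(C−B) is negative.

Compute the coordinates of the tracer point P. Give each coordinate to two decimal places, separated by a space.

1.34 -5.75

A=(0,0), D=(8.00,0)
B = A + 3.00·(cos301°, sin301°) = (1.5451, -2.5715)
|BD| = 6.9482
circle(B,5.00) ∩ circle(D,7.00): a=1.7471, h=4.6848
  candidates: C₊=(1.4343,2.4273) cross=32.551; C₋=(4.9020,-6.2771) cross=-32.551
  mode - wants cross < 0 → take C=(4.9020,-6.2771) (cross=-32.551)
ex = (C−B)/|BC| = (0.6714,-0.7411); ey = (0.7411,0.6714)
P = B + 2.22·ex + -2.29·ey = (1.3384,-5.7542)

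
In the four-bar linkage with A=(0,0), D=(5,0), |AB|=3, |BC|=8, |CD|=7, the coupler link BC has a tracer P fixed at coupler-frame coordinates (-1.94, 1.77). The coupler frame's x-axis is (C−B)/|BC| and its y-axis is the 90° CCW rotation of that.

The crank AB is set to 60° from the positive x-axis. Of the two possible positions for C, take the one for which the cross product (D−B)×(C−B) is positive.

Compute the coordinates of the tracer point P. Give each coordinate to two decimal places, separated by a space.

-1.00 3.42

A=(0,0), D=(5.00,0)
B = A + 3.00·(cos60°, sin60°) = (1.5000, 2.5981)
|BD| = 4.3589
circle(B,8.00) ∩ circle(D,7.00): a=3.9001, h=6.9849
  candidates: C₊=(8.7949,5.8821) cross=30.447; C₋=(0.4683,-5.3351) cross=-30.447
  mode + wants cross > 0 → take C=(8.7949,5.8821) (cross=30.447)
ex = (C−B)/|BC| = (0.9119,0.4105); ey = (-0.4105,0.9119)
P = B + -1.94·ex + 1.77·ey = (-0.9956,3.4157)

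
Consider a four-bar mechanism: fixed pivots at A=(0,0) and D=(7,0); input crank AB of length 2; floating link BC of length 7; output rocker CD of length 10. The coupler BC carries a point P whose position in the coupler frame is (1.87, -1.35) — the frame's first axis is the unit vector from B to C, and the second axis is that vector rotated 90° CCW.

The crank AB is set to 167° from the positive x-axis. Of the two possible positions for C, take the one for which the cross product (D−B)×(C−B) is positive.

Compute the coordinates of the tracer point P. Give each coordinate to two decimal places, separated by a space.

A=(0,0), D=(7.00,0)
B = A + 2.00·(cos167°, sin167°) = (-1.9487, 0.4499)
|BD| = 8.9600
circle(B,7.00) ∩ circle(D,10.00): a=1.6341, h=6.8066
  candidates: C₊=(0.0250,7.1659) cross=60.987; C₋=(-0.6585,-6.4302) cross=-60.987
  mode + wants cross > 0 → take C=(0.0250,7.1659) (cross=60.987)
ex = (C−B)/|BC| = (0.2820,0.9594); ey = (-0.9594,0.2820)
P = B + 1.87·ex + -1.35·ey = (-0.1262,1.8634)

-0.13 1.86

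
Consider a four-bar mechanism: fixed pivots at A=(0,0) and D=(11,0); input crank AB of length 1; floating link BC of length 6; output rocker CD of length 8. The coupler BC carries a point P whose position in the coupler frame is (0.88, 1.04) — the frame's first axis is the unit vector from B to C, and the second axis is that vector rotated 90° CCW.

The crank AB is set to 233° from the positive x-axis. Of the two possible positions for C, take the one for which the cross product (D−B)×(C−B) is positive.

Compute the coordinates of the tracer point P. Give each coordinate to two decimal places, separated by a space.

A=(0,0), D=(11.00,0)
B = A + 1.00·(cos233°, sin233°) = (-0.6018, -0.7986)
|BD| = 11.6293
circle(B,6.00) ∩ circle(D,8.00): a=4.6108, h=3.8394
  candidates: C₊=(3.7344,3.3483) cross=44.649; C₋=(4.2617,-4.3123) cross=-44.649
  mode + wants cross > 0 → take C=(3.7344,3.3483) (cross=44.649)
ex = (C−B)/|BC| = (0.7227,0.6912); ey = (-0.6912,0.7227)
P = B + 0.88·ex + 1.04·ey = (-0.6846,0.5612)

-0.68 0.56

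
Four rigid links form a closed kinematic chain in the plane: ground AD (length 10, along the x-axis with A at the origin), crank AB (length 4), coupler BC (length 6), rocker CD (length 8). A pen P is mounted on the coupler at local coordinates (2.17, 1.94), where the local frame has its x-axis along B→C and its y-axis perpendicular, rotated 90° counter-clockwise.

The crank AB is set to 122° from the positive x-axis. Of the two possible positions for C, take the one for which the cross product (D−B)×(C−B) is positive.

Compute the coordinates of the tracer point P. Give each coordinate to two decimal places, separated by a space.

A=(0,0), D=(10.00,0)
B = A + 4.00·(cos122°, sin122°) = (-2.1197, 3.3922)
|BD| = 12.5854
circle(B,6.00) ∩ circle(D,8.00): a=5.1803, h=3.0272
  candidates: C₊=(3.6849,4.9111) cross=38.099; C₋=(2.0530,-0.9193) cross=-38.099
  mode + wants cross > 0 → take C=(3.6849,4.9111) (cross=38.099)
ex = (C−B)/|BC| = (0.9674,0.2532); ey = (-0.2532,0.9674)
P = B + 2.17·ex + 1.94·ey = (-0.5115,5.8183)

-0.51 5.82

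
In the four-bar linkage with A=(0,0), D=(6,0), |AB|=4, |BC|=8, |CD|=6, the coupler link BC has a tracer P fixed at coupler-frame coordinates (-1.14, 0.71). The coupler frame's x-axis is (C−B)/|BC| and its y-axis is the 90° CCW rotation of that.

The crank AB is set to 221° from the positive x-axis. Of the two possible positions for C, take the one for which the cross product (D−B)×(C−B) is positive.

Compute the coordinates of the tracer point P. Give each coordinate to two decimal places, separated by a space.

A=(0,0), D=(6.00,0)
B = A + 4.00·(cos221°, sin221°) = (-3.0188, -2.6242)
|BD| = 9.3929
circle(B,8.00) ∩ circle(D,6.00): a=6.1869, h=5.0717
  candidates: C₊=(1.5048,3.9740) cross=47.638; C₋=(4.3387,-5.7654) cross=-47.638
  mode + wants cross > 0 → take C=(1.5048,3.9740) (cross=47.638)
ex = (C−B)/|BC| = (0.5655,0.8248); ey = (-0.8248,0.5655)
P = B + -1.14·ex + 0.71·ey = (-4.2490,-3.1630)

-4.25 -3.16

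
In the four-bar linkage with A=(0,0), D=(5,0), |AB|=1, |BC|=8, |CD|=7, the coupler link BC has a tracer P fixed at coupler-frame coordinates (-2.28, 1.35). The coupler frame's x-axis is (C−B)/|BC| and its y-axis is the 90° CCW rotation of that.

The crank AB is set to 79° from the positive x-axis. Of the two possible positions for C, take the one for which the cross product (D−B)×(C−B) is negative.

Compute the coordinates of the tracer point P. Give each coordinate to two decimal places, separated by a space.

A=(0,0), D=(5.00,0)
B = A + 1.00·(cos79°, sin79°) = (0.1908, 0.9816)
|BD| = 4.9084
circle(B,8.00) ∩ circle(D,7.00): a=3.9822, h=6.9385
  candidates: C₊=(5.4802,6.9835) cross=34.056; C₋=(2.7049,-6.6131) cross=-34.056
  mode - wants cross < 0 → take C=(2.7049,-6.6131) (cross=-34.056)
ex = (C−B)/|BC| = (0.3143,-0.9493); ey = (0.9493,0.3143)
P = B + -2.28·ex + 1.35·ey = (0.7559,3.5704)

0.76 3.57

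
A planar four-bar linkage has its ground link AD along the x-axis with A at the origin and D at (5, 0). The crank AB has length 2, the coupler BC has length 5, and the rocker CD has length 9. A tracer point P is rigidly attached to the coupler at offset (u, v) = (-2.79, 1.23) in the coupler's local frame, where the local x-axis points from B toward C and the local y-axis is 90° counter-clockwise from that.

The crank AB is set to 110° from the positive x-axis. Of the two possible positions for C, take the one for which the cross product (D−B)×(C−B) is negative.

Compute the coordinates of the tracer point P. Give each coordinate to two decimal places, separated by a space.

A=(0,0), D=(5.00,0)
B = A + 2.00·(cos110°, sin110°) = (-0.6840, 1.8794)
|BD| = 5.9867
circle(B,5.00) ∩ circle(D,9.00): a=-1.6837, h=4.7080
  candidates: C₊=(-0.8047,6.8779) cross=28.185; C₋=(-3.7606,-2.0620) cross=-28.185
  mode - wants cross < 0 → take C=(-3.7606,-2.0620) (cross=-28.185)
ex = (C−B)/|BC| = (-0.6153,-0.7883); ey = (0.7883,-0.6153)
P = B + -2.79·ex + 1.23·ey = (2.0023,3.3219)

2.00 3.32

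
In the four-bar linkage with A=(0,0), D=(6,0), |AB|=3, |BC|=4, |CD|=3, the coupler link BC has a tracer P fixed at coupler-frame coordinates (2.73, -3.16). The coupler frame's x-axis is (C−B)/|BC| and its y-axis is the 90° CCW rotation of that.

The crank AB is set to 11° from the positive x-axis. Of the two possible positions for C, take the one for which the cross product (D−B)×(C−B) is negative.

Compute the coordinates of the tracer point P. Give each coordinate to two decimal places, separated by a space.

A=(0,0), D=(6.00,0)
B = A + 3.00·(cos11°, sin11°) = (2.9449, 0.5724)
|BD| = 3.1083
circle(B,4.00) ∩ circle(D,3.00): a=2.6802, h=2.9693
  candidates: C₊=(6.1260,2.9974) cross=9.229; C₋=(5.0324,-2.8397) cross=-9.229
  mode - wants cross < 0 → take C=(5.0324,-2.8397) (cross=-9.229)
ex = (C−B)/|BC| = (0.5219,-0.8530); ey = (0.8530,0.5219)
P = B + 2.73·ex + -3.16·ey = (1.6740,-3.4054)

1.67 -3.41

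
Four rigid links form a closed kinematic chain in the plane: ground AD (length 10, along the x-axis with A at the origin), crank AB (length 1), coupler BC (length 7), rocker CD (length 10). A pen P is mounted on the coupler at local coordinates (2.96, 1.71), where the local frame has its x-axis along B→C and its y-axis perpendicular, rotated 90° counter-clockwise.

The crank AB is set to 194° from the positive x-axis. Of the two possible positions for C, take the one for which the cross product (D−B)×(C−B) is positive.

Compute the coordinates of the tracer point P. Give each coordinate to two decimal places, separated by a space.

-1.23 3.17

A=(0,0), D=(10.00,0)
B = A + 1.00·(cos194°, sin194°) = (-0.9703, -0.2419)
|BD| = 10.9730
circle(B,7.00) ∩ circle(D,10.00): a=3.1626, h=6.2448
  candidates: C₊=(2.0538,6.0711) cross=68.524; C₋=(2.3292,-6.4155) cross=-68.524
  mode + wants cross > 0 → take C=(2.0538,6.0711) (cross=68.524)
ex = (C−B)/|BC| = (0.4320,0.9019); ey = (-0.9019,0.4320)
P = B + 2.96·ex + 1.71·ey = (-1.2337,3.1663)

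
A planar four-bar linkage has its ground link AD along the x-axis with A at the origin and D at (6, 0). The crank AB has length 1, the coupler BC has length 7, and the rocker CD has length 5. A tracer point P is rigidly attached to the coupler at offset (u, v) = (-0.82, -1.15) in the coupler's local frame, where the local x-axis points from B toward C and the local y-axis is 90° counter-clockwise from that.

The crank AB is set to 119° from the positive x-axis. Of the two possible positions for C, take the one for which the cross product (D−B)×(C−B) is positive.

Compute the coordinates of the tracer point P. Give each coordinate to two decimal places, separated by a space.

-0.48 -0.54

A=(0,0), D=(6.00,0)
B = A + 1.00·(cos119°, sin119°) = (-0.4848, 0.8746)
|BD| = 6.5435
circle(B,7.00) ∩ circle(D,5.00): a=5.1056, h=4.7888
  candidates: C₊=(5.2151,4.9380) cross=31.336; C₋=(3.9349,-4.5536) cross=-31.336
  mode + wants cross > 0 → take C=(5.2151,4.9380) (cross=31.336)
ex = (C−B)/|BC| = (0.8143,0.5805); ey = (-0.5805,0.8143)
P = B + -0.82·ex + -1.15·ey = (-0.4850,-0.5378)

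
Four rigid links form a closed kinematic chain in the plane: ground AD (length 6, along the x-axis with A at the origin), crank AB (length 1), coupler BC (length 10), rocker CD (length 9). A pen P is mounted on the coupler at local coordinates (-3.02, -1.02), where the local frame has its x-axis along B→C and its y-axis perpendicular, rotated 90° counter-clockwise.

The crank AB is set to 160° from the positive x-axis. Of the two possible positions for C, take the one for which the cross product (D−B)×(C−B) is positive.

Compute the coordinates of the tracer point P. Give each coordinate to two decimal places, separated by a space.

A=(0,0), D=(6.00,0)
B = A + 1.00·(cos160°, sin160°) = (-0.9397, 0.3420)
|BD| = 6.9481
circle(B,10.00) ∩ circle(D,9.00): a=4.8413, h=8.7499
  candidates: C₊=(4.3265,8.8430) cross=60.796; C₋=(3.4651,-8.6356) cross=-60.796
  mode + wants cross > 0 → take C=(4.3265,8.8430) (cross=60.796)
ex = (C−B)/|BC| = (0.5266,0.8501); ey = (-0.8501,0.5266)
P = B + -3.02·ex + -1.02·ey = (-1.6630,-2.7624)

-1.66 -2.76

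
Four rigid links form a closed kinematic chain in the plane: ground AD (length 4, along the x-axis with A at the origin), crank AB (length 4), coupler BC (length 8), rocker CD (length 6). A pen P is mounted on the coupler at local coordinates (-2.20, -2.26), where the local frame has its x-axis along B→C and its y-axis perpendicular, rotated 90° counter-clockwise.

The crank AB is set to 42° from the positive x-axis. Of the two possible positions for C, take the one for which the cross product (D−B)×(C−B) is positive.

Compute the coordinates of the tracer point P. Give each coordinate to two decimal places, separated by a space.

-0.08 1.88

A=(0,0), D=(4.00,0)
B = A + 4.00·(cos42°, sin42°) = (2.9726, 2.6765)
|BD| = 2.8669
circle(B,8.00) ∩ circle(D,6.00): a=6.3167, h=4.9091
  candidates: C₊=(9.8193,-1.4614) cross=14.074; C₋=(0.6533,-4.9799) cross=-14.074
  mode + wants cross > 0 → take C=(9.8193,-1.4614) (cross=14.074)
ex = (C−B)/|BC| = (0.8558,-0.5172); ey = (0.5172,0.8558)
P = B + -2.20·ex + -2.26·ey = (-0.0792,1.8802)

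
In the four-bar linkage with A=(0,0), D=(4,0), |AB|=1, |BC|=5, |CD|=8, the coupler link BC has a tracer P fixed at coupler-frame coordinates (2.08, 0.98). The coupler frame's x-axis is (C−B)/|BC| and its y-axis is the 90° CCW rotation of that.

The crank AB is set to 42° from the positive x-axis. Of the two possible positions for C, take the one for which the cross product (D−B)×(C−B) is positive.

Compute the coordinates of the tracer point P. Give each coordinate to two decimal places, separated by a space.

A=(0,0), D=(4.00,0)
B = A + 1.00·(cos42°, sin42°) = (0.7431, 0.6691)
|BD| = 3.3249
circle(B,5.00) ∩ circle(D,8.00): a=-4.2024, h=2.7092
  candidates: C₊=(-2.8281,4.1686) cross=9.008; C₋=(-3.9185,-1.1389) cross=-9.008
  mode + wants cross > 0 → take C=(-2.8281,4.1686) (cross=9.008)
ex = (C−B)/|BC| = (-0.7142,0.6999); ey = (-0.6999,-0.7142)
P = B + 2.08·ex + 0.98·ey = (-1.4284,1.4250)

-1.43 1.42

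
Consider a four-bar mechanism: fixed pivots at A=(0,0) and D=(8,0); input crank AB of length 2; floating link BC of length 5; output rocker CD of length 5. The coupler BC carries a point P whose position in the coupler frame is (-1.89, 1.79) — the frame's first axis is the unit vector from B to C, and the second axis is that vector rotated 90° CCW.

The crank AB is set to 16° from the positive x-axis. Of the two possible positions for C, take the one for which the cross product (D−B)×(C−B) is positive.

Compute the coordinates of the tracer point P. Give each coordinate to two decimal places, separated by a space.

-0.67 0.38

A=(0,0), D=(8.00,0)
B = A + 2.00·(cos16°, sin16°) = (1.9225, 0.5513)
|BD| = 6.1024
circle(B,5.00) ∩ circle(D,5.00): a=3.0512, h=3.9611
  candidates: C₊=(5.3191,4.2205) cross=24.172; C₋=(4.6034,-3.6692) cross=-24.172
  mode + wants cross > 0 → take C=(5.3191,4.2205) (cross=24.172)
ex = (C−B)/|BC| = (0.6793,0.7338); ey = (-0.7338,0.6793)
P = B + -1.89·ex + 1.79·ey = (-0.6750,0.3803)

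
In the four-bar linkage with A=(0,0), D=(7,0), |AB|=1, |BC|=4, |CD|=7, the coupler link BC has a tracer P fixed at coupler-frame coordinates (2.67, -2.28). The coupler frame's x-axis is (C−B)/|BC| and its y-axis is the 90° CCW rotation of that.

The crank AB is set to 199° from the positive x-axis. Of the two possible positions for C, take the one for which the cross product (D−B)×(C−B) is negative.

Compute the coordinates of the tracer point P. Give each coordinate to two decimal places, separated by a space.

-1.54 -3.79

A=(0,0), D=(7.00,0)
B = A + 1.00·(cos199°, sin199°) = (-0.9455, -0.3256)
|BD| = 7.9522
circle(B,4.00) ∩ circle(D,7.00): a=1.9012, h=3.5193
  candidates: C₊=(0.8100,3.2686) cross=27.986; C₋=(1.0982,-3.7641) cross=-27.986
  mode - wants cross < 0 → take C=(1.0982,-3.7641) (cross=-27.986)
ex = (C−B)/|BC| = (0.5109,-0.8596); ey = (0.8596,0.5109)
P = B + 2.67·ex + -2.28·ey = (-1.5413,-3.7857)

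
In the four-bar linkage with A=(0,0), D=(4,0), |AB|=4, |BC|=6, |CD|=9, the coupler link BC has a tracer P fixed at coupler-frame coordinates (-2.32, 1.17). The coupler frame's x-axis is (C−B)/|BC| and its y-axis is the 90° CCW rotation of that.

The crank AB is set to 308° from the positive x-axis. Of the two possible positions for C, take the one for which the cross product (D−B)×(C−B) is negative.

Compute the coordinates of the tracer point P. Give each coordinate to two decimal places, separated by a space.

3.08 -0.63

A=(0,0), D=(4.00,0)
B = A + 4.00·(cos308°, sin308°) = (2.4626, -3.1520)
|BD| = 3.5070
circle(B,6.00) ∩ circle(D,9.00): a=-4.6623, h=3.7766
  candidates: C₊=(-2.9756,-5.6869) cross=13.244; C₋=(3.8132,-8.9981) cross=-13.244
  mode - wants cross < 0 → take C=(3.8132,-8.9981) (cross=-13.244)
ex = (C−B)/|BC| = (0.2251,-0.9743); ey = (0.9743,0.2251)
P = B + -2.32·ex + 1.17·ey = (3.0804,-0.6282)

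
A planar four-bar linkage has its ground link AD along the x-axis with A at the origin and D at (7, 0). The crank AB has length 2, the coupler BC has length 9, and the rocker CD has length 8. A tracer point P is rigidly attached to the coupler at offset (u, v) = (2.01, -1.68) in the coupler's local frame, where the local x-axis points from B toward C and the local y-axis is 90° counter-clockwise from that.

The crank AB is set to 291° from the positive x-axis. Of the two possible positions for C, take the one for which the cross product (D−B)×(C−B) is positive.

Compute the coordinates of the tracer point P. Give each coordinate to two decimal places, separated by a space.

2.83 -0.32

A=(0,0), D=(7.00,0)
B = A + 2.00·(cos291°, sin291°) = (0.7167, -1.8672)
|BD| = 6.5548
circle(B,9.00) ∩ circle(D,8.00): a=4.5742, h=7.7509
  candidates: C₊=(2.8935,6.8656) cross=50.806; C₋=(7.3093,-7.9940) cross=-50.806
  mode + wants cross > 0 → take C=(2.8935,6.8656) (cross=50.806)
ex = (C−B)/|BC| = (0.2419,0.9703); ey = (-0.9703,0.2419)
P = B + 2.01·ex + -1.68·ey = (2.8330,-0.3232)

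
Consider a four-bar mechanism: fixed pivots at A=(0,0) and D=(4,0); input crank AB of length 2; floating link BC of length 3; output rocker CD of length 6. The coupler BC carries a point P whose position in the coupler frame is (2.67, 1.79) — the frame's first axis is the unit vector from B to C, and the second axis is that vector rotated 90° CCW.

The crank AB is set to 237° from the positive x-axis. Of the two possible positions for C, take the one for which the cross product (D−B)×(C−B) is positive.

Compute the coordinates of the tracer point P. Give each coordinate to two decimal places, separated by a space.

-3.52 0.43

A=(0,0), D=(4.00,0)
B = A + 2.00·(cos237°, sin237°) = (-1.0893, -1.6773)
|BD| = 5.3586
circle(B,3.00) ∩ circle(D,6.00): a=0.1600, h=2.9957
  candidates: C₊=(-1.8751,1.2179) cross=16.053; C₋=(0.0004,-4.4725) cross=-16.053
  mode + wants cross > 0 → take C=(-1.8751,1.2179) (cross=16.053)
ex = (C−B)/|BC| = (-0.2619,0.9651); ey = (-0.9651,-0.2619)
P = B + 2.67·ex + 1.79·ey = (-3.5162,0.4306)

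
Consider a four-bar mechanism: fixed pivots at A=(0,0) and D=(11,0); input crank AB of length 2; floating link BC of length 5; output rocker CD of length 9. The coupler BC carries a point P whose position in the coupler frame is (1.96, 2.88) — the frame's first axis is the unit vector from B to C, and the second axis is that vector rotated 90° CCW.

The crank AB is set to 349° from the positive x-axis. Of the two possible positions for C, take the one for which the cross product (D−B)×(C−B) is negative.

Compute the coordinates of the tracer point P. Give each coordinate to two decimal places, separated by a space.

5.32 -1.30

A=(0,0), D=(11.00,0)
B = A + 2.00·(cos349°, sin349°) = (1.9633, -0.3816)
|BD| = 9.0448
circle(B,5.00) ∩ circle(D,9.00): a=1.4267, h=4.7921
  candidates: C₊=(3.1865,4.4664) cross=43.344; C₋=(3.5909,-5.1093) cross=-43.344
  mode - wants cross < 0 → take C=(3.5909,-5.1093) (cross=-43.344)
ex = (C−B)/|BC| = (0.3255,-0.9455); ey = (0.9455,0.3255)
P = B + 1.96·ex + 2.88·ey = (5.3244,-1.2974)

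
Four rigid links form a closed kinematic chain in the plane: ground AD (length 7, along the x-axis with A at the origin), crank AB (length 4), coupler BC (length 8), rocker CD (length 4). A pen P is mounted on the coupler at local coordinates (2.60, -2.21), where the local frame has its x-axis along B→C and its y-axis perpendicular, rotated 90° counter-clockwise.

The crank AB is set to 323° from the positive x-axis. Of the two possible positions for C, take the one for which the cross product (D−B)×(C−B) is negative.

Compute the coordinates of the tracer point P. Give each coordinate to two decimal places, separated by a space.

A=(0,0), D=(7.00,0)
B = A + 4.00·(cos323°, sin323°) = (3.1945, -2.4073)
|BD| = 4.5029
circle(B,8.00) ∩ circle(D,4.00): a=7.5813, h=2.5541
  candidates: C₊=(8.2361,3.8042) cross=11.501; C₋=(10.9670,-0.5128) cross=-11.501
  mode - wants cross < 0 → take C=(10.9670,-0.5128) (cross=-11.501)
ex = (C−B)/|BC| = (0.9716,0.2368); ey = (-0.2368,0.9716)
P = B + 2.60·ex + -2.21·ey = (6.2439,-3.9387)

6.24 -3.94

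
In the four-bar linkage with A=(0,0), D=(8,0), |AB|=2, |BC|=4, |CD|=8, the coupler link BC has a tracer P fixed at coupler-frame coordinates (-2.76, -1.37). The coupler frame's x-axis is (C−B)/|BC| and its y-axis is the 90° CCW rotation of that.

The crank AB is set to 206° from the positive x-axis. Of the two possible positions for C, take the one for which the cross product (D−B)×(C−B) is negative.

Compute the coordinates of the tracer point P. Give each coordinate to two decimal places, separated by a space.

A=(0,0), D=(8.00,0)
B = A + 2.00·(cos206°, sin206°) = (-1.7976, -0.8767)
|BD| = 9.8367
circle(B,4.00) ∩ circle(D,8.00): a=2.4785, h=3.1396
  candidates: C₊=(0.3913,2.4712) cross=30.883; C₋=(0.9509,-3.7829) cross=-30.883
  mode - wants cross < 0 → take C=(0.9509,-3.7829) (cross=-30.883)
ex = (C−B)/|BC| = (0.6871,-0.7265); ey = (0.7265,0.6871)
P = B + -2.76·ex + -1.37·ey = (-4.6894,0.1871)

-4.69 0.19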